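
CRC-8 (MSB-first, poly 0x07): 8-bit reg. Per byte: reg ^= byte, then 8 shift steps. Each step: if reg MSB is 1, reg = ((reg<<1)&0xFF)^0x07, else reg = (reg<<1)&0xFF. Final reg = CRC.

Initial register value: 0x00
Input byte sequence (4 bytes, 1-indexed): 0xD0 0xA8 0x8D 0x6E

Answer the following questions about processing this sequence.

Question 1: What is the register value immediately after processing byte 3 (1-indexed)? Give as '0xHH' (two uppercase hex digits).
Answer: 0x35

Derivation:
After byte 1 (0xD0): reg=0x3E
After byte 2 (0xA8): reg=0xEB
After byte 3 (0x8D): reg=0x35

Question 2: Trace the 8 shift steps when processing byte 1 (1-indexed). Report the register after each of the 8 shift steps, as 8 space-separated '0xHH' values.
Answer: 0xA7 0x49 0x92 0x23 0x46 0x8C 0x1F 0x3E

Derivation:
Register before byte 1: 0x00
After XOR with byte 0xD0: 0xD0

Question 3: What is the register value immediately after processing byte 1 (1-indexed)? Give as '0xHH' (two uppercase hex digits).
Answer: 0x3E

Derivation:
After byte 1 (0xD0): reg=0x3E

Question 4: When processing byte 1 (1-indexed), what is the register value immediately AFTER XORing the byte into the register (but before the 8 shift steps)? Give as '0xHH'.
Answer: 0xD0

Derivation:
Register before byte 1: 0x00
Byte 1: 0xD0
0x00 XOR 0xD0 = 0xD0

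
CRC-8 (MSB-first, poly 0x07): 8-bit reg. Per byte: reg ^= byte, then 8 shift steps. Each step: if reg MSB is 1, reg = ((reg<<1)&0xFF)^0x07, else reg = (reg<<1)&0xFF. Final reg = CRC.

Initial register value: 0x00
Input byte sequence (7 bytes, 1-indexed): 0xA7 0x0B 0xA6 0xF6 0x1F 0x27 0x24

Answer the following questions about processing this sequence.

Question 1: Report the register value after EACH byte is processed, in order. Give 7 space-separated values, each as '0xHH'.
0x7C 0x42 0xB2 0xDB 0x52 0x4C 0x1F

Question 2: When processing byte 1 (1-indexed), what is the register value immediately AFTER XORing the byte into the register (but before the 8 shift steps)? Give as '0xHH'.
Answer: 0xA7

Derivation:
Register before byte 1: 0x00
Byte 1: 0xA7
0x00 XOR 0xA7 = 0xA7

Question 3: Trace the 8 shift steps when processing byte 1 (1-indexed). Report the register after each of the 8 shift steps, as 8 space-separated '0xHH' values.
Answer: 0x49 0x92 0x23 0x46 0x8C 0x1F 0x3E 0x7C

Derivation:
Register before byte 1: 0x00
After XOR with byte 0xA7: 0xA7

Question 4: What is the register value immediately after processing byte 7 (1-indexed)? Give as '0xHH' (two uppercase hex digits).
After byte 1 (0xA7): reg=0x7C
After byte 2 (0x0B): reg=0x42
After byte 3 (0xA6): reg=0xB2
After byte 4 (0xF6): reg=0xDB
After byte 5 (0x1F): reg=0x52
After byte 6 (0x27): reg=0x4C
After byte 7 (0x24): reg=0x1F

Answer: 0x1F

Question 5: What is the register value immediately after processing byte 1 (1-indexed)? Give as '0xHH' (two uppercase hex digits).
After byte 1 (0xA7): reg=0x7C

Answer: 0x7C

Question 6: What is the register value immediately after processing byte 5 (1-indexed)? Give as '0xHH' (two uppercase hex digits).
After byte 1 (0xA7): reg=0x7C
After byte 2 (0x0B): reg=0x42
After byte 3 (0xA6): reg=0xB2
After byte 4 (0xF6): reg=0xDB
After byte 5 (0x1F): reg=0x52

Answer: 0x52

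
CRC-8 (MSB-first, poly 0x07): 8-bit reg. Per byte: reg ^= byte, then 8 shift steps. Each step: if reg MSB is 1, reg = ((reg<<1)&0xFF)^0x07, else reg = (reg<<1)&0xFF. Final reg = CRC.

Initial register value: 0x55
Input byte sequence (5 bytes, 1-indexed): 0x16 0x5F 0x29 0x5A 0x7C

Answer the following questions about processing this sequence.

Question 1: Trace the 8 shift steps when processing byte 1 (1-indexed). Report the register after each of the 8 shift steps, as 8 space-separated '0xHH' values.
Register before byte 1: 0x55
After XOR with byte 0x16: 0x43

Answer: 0x86 0x0B 0x16 0x2C 0x58 0xB0 0x67 0xCE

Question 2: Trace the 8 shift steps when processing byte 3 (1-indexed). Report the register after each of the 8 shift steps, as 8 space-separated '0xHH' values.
Answer: 0xA9 0x55 0xAA 0x53 0xA6 0x4B 0x96 0x2B

Derivation:
After byte 1 (0x16): reg=0xCE
After byte 2 (0x5F): reg=0xFE
Register before byte 3: 0xFE
After XOR with byte 0x29: 0xD7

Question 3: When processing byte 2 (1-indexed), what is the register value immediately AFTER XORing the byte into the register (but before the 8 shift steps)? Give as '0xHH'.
Answer: 0x91

Derivation:
Register before byte 2: 0xCE
Byte 2: 0x5F
0xCE XOR 0x5F = 0x91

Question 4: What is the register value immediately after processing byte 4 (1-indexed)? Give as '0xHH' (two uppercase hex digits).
Answer: 0x50

Derivation:
After byte 1 (0x16): reg=0xCE
After byte 2 (0x5F): reg=0xFE
After byte 3 (0x29): reg=0x2B
After byte 4 (0x5A): reg=0x50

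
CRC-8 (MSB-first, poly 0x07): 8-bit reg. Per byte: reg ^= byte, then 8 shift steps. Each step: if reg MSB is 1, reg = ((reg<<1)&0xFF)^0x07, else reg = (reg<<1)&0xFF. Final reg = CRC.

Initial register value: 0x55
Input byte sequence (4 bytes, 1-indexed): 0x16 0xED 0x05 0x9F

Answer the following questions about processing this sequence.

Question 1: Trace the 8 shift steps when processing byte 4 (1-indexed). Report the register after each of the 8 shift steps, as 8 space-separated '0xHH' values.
After byte 1 (0x16): reg=0xCE
After byte 2 (0xED): reg=0xE9
After byte 3 (0x05): reg=0x8A
Register before byte 4: 0x8A
After XOR with byte 0x9F: 0x15

Answer: 0x2A 0x54 0xA8 0x57 0xAE 0x5B 0xB6 0x6B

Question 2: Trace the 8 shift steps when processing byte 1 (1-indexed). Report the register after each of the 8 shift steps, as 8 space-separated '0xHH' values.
Answer: 0x86 0x0B 0x16 0x2C 0x58 0xB0 0x67 0xCE

Derivation:
Register before byte 1: 0x55
After XOR with byte 0x16: 0x43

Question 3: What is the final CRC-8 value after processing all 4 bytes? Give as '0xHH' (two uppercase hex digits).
After byte 1 (0x16): reg=0xCE
After byte 2 (0xED): reg=0xE9
After byte 3 (0x05): reg=0x8A
After byte 4 (0x9F): reg=0x6B

Answer: 0x6B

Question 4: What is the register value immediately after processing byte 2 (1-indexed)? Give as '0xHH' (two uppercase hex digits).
After byte 1 (0x16): reg=0xCE
After byte 2 (0xED): reg=0xE9

Answer: 0xE9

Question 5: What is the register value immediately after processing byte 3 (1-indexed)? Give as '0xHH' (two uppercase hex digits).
Answer: 0x8A

Derivation:
After byte 1 (0x16): reg=0xCE
After byte 2 (0xED): reg=0xE9
After byte 3 (0x05): reg=0x8A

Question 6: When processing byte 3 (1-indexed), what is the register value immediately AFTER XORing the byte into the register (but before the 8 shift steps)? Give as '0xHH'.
Register before byte 3: 0xE9
Byte 3: 0x05
0xE9 XOR 0x05 = 0xEC

Answer: 0xEC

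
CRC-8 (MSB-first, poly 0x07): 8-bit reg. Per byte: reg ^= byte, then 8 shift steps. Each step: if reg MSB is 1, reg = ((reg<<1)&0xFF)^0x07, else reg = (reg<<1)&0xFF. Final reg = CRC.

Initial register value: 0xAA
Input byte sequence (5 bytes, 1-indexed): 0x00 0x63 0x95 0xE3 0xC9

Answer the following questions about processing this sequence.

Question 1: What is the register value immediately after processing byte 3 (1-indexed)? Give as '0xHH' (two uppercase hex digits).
Answer: 0xE7

Derivation:
After byte 1 (0x00): reg=0x5F
After byte 2 (0x63): reg=0xB4
After byte 3 (0x95): reg=0xE7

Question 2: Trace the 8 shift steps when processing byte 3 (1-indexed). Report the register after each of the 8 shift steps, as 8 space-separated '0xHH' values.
Answer: 0x42 0x84 0x0F 0x1E 0x3C 0x78 0xF0 0xE7

Derivation:
After byte 1 (0x00): reg=0x5F
After byte 2 (0x63): reg=0xB4
Register before byte 3: 0xB4
After XOR with byte 0x95: 0x21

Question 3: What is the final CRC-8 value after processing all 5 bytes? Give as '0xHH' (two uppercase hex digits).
After byte 1 (0x00): reg=0x5F
After byte 2 (0x63): reg=0xB4
After byte 3 (0x95): reg=0xE7
After byte 4 (0xE3): reg=0x1C
After byte 5 (0xC9): reg=0x25

Answer: 0x25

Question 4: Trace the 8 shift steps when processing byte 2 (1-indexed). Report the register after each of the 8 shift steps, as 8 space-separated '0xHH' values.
After byte 1 (0x00): reg=0x5F
Register before byte 2: 0x5F
After XOR with byte 0x63: 0x3C

Answer: 0x78 0xF0 0xE7 0xC9 0x95 0x2D 0x5A 0xB4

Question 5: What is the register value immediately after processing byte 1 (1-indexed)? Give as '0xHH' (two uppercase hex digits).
After byte 1 (0x00): reg=0x5F

Answer: 0x5F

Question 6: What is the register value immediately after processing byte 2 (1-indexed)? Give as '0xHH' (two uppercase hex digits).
Answer: 0xB4

Derivation:
After byte 1 (0x00): reg=0x5F
After byte 2 (0x63): reg=0xB4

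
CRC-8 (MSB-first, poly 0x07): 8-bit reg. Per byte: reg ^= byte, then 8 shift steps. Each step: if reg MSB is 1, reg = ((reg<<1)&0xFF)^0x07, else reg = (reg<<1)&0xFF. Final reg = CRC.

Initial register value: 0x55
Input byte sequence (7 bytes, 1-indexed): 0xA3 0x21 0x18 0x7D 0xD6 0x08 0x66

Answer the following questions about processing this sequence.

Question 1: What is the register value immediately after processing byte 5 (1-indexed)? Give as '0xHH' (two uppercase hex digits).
After byte 1 (0xA3): reg=0xCC
After byte 2 (0x21): reg=0x8D
After byte 3 (0x18): reg=0xE2
After byte 4 (0x7D): reg=0xD4
After byte 5 (0xD6): reg=0x0E

Answer: 0x0E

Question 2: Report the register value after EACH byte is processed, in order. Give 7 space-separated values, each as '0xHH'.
0xCC 0x8D 0xE2 0xD4 0x0E 0x12 0x4B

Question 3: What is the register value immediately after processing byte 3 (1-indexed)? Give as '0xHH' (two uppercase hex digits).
Answer: 0xE2

Derivation:
After byte 1 (0xA3): reg=0xCC
After byte 2 (0x21): reg=0x8D
After byte 3 (0x18): reg=0xE2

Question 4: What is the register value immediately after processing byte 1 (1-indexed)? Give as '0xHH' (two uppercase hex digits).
Answer: 0xCC

Derivation:
After byte 1 (0xA3): reg=0xCC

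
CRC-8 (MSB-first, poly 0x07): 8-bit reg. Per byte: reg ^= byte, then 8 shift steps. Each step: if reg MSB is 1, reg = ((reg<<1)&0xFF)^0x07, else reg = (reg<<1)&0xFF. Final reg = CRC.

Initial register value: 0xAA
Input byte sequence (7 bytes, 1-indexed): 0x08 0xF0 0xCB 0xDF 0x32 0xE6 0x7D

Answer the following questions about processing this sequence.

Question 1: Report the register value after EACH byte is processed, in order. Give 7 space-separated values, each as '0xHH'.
0x67 0xEC 0xF5 0xD6 0xB2 0xAB 0x2C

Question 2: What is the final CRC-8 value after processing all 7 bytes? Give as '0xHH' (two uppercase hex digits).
Answer: 0x2C

Derivation:
After byte 1 (0x08): reg=0x67
After byte 2 (0xF0): reg=0xEC
After byte 3 (0xCB): reg=0xF5
After byte 4 (0xDF): reg=0xD6
After byte 5 (0x32): reg=0xB2
After byte 6 (0xE6): reg=0xAB
After byte 7 (0x7D): reg=0x2C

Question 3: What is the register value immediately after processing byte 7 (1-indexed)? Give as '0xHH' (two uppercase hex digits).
Answer: 0x2C

Derivation:
After byte 1 (0x08): reg=0x67
After byte 2 (0xF0): reg=0xEC
After byte 3 (0xCB): reg=0xF5
After byte 4 (0xDF): reg=0xD6
After byte 5 (0x32): reg=0xB2
After byte 6 (0xE6): reg=0xAB
After byte 7 (0x7D): reg=0x2C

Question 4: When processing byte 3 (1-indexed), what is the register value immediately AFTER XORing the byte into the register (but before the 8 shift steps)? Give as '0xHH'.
Answer: 0x27

Derivation:
Register before byte 3: 0xEC
Byte 3: 0xCB
0xEC XOR 0xCB = 0x27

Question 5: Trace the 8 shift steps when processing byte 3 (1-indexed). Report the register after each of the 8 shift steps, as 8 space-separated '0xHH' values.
After byte 1 (0x08): reg=0x67
After byte 2 (0xF0): reg=0xEC
Register before byte 3: 0xEC
After XOR with byte 0xCB: 0x27

Answer: 0x4E 0x9C 0x3F 0x7E 0xFC 0xFF 0xF9 0xF5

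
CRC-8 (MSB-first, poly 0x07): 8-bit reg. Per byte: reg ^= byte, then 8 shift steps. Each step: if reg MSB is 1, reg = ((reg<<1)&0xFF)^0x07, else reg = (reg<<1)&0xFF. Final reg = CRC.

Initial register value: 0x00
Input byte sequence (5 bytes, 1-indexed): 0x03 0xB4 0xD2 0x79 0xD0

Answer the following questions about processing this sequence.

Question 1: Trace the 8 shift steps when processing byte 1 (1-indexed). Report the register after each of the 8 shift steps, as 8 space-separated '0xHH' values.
Answer: 0x06 0x0C 0x18 0x30 0x60 0xC0 0x87 0x09

Derivation:
Register before byte 1: 0x00
After XOR with byte 0x03: 0x03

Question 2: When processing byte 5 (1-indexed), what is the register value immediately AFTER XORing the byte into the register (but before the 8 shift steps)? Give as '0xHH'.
Register before byte 5: 0x83
Byte 5: 0xD0
0x83 XOR 0xD0 = 0x53

Answer: 0x53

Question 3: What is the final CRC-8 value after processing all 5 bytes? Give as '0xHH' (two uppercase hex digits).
Answer: 0xBE

Derivation:
After byte 1 (0x03): reg=0x09
After byte 2 (0xB4): reg=0x3A
After byte 3 (0xD2): reg=0x96
After byte 4 (0x79): reg=0x83
After byte 5 (0xD0): reg=0xBE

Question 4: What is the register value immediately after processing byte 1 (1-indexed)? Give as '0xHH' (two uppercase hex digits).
After byte 1 (0x03): reg=0x09

Answer: 0x09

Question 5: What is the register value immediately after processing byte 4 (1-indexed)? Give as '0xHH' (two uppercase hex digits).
After byte 1 (0x03): reg=0x09
After byte 2 (0xB4): reg=0x3A
After byte 3 (0xD2): reg=0x96
After byte 4 (0x79): reg=0x83

Answer: 0x83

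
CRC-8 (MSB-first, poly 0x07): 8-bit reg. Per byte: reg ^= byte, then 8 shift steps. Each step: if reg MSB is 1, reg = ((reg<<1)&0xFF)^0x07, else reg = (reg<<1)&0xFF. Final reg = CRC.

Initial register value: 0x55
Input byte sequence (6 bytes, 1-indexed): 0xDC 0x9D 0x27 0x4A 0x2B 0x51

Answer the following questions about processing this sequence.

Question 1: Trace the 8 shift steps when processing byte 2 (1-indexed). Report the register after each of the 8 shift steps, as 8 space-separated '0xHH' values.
After byte 1 (0xDC): reg=0xB6
Register before byte 2: 0xB6
After XOR with byte 0x9D: 0x2B

Answer: 0x56 0xAC 0x5F 0xBE 0x7B 0xF6 0xEB 0xD1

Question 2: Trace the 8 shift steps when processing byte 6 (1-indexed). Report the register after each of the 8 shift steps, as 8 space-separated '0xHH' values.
After byte 1 (0xDC): reg=0xB6
After byte 2 (0x9D): reg=0xD1
After byte 3 (0x27): reg=0xCC
After byte 4 (0x4A): reg=0x9B
After byte 5 (0x2B): reg=0x19
Register before byte 6: 0x19
After XOR with byte 0x51: 0x48

Answer: 0x90 0x27 0x4E 0x9C 0x3F 0x7E 0xFC 0xFF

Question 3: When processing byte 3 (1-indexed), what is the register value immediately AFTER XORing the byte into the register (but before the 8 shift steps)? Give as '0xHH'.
Answer: 0xF6

Derivation:
Register before byte 3: 0xD1
Byte 3: 0x27
0xD1 XOR 0x27 = 0xF6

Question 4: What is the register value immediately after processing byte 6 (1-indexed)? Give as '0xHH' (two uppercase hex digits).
After byte 1 (0xDC): reg=0xB6
After byte 2 (0x9D): reg=0xD1
After byte 3 (0x27): reg=0xCC
After byte 4 (0x4A): reg=0x9B
After byte 5 (0x2B): reg=0x19
After byte 6 (0x51): reg=0xFF

Answer: 0xFF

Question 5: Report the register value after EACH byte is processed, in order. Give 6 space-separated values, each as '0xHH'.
0xB6 0xD1 0xCC 0x9B 0x19 0xFF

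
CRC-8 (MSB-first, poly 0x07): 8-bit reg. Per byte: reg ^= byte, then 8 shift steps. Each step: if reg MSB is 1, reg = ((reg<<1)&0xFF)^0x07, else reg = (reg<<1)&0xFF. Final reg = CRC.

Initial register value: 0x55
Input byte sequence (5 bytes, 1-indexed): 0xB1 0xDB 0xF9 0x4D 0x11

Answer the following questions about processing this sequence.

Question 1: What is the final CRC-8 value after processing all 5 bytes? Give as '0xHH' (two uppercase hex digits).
After byte 1 (0xB1): reg=0xB2
After byte 2 (0xDB): reg=0x18
After byte 3 (0xF9): reg=0xA9
After byte 4 (0x4D): reg=0xB2
After byte 5 (0x11): reg=0x60

Answer: 0x60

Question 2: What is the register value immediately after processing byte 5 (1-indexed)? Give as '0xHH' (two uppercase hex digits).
After byte 1 (0xB1): reg=0xB2
After byte 2 (0xDB): reg=0x18
After byte 3 (0xF9): reg=0xA9
After byte 4 (0x4D): reg=0xB2
After byte 5 (0x11): reg=0x60

Answer: 0x60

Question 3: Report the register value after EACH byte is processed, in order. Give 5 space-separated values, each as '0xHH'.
0xB2 0x18 0xA9 0xB2 0x60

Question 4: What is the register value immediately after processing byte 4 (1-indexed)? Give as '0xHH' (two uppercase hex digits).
After byte 1 (0xB1): reg=0xB2
After byte 2 (0xDB): reg=0x18
After byte 3 (0xF9): reg=0xA9
After byte 4 (0x4D): reg=0xB2

Answer: 0xB2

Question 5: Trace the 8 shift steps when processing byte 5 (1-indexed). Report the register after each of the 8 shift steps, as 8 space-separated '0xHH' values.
After byte 1 (0xB1): reg=0xB2
After byte 2 (0xDB): reg=0x18
After byte 3 (0xF9): reg=0xA9
After byte 4 (0x4D): reg=0xB2
Register before byte 5: 0xB2
After XOR with byte 0x11: 0xA3

Answer: 0x41 0x82 0x03 0x06 0x0C 0x18 0x30 0x60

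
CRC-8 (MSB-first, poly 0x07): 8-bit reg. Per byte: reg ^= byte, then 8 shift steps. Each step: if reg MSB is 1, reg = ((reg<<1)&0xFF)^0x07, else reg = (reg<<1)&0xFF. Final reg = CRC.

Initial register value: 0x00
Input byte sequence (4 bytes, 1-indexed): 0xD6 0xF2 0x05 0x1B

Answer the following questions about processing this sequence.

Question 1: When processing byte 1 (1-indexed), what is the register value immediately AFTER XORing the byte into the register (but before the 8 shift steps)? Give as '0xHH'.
Answer: 0xD6

Derivation:
Register before byte 1: 0x00
Byte 1: 0xD6
0x00 XOR 0xD6 = 0xD6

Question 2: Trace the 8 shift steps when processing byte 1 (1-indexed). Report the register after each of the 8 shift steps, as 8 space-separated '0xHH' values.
Answer: 0xAB 0x51 0xA2 0x43 0x86 0x0B 0x16 0x2C

Derivation:
Register before byte 1: 0x00
After XOR with byte 0xD6: 0xD6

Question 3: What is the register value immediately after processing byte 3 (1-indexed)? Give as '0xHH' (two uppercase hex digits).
Answer: 0x77

Derivation:
After byte 1 (0xD6): reg=0x2C
After byte 2 (0xF2): reg=0x14
After byte 3 (0x05): reg=0x77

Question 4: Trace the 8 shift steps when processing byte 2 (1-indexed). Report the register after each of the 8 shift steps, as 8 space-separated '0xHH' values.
Answer: 0xBB 0x71 0xE2 0xC3 0x81 0x05 0x0A 0x14

Derivation:
After byte 1 (0xD6): reg=0x2C
Register before byte 2: 0x2C
After XOR with byte 0xF2: 0xDE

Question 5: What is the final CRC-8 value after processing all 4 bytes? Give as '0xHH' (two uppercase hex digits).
After byte 1 (0xD6): reg=0x2C
After byte 2 (0xF2): reg=0x14
After byte 3 (0x05): reg=0x77
After byte 4 (0x1B): reg=0x03

Answer: 0x03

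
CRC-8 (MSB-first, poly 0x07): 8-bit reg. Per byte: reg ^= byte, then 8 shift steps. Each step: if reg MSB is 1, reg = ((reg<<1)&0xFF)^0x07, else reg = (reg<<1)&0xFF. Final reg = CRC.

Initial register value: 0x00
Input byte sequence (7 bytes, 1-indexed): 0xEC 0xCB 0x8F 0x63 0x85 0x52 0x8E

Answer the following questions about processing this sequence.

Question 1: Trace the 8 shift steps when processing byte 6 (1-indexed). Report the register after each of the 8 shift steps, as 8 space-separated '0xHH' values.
Answer: 0x91 0x25 0x4A 0x94 0x2F 0x5E 0xBC 0x7F

Derivation:
After byte 1 (0xEC): reg=0x8A
After byte 2 (0xCB): reg=0xC0
After byte 3 (0x8F): reg=0xEA
After byte 4 (0x63): reg=0xB6
After byte 5 (0x85): reg=0x99
Register before byte 6: 0x99
After XOR with byte 0x52: 0xCB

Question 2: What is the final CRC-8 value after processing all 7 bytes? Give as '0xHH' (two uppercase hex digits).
After byte 1 (0xEC): reg=0x8A
After byte 2 (0xCB): reg=0xC0
After byte 3 (0x8F): reg=0xEA
After byte 4 (0x63): reg=0xB6
After byte 5 (0x85): reg=0x99
After byte 6 (0x52): reg=0x7F
After byte 7 (0x8E): reg=0xD9

Answer: 0xD9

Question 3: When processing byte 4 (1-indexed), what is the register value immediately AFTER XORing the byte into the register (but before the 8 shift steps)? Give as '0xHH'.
Register before byte 4: 0xEA
Byte 4: 0x63
0xEA XOR 0x63 = 0x89

Answer: 0x89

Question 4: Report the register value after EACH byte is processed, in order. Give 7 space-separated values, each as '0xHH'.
0x8A 0xC0 0xEA 0xB6 0x99 0x7F 0xD9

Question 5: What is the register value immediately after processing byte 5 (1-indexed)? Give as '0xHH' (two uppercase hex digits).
After byte 1 (0xEC): reg=0x8A
After byte 2 (0xCB): reg=0xC0
After byte 3 (0x8F): reg=0xEA
After byte 4 (0x63): reg=0xB6
After byte 5 (0x85): reg=0x99

Answer: 0x99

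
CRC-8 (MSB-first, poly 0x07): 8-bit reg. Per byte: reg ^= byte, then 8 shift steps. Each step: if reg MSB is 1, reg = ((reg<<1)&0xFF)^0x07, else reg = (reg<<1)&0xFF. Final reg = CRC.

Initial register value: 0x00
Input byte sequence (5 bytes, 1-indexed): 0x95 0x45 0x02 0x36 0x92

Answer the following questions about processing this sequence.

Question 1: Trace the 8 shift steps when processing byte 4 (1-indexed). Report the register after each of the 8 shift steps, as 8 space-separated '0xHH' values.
After byte 1 (0x95): reg=0xE2
After byte 2 (0x45): reg=0x7C
After byte 3 (0x02): reg=0x7D
Register before byte 4: 0x7D
After XOR with byte 0x36: 0x4B

Answer: 0x96 0x2B 0x56 0xAC 0x5F 0xBE 0x7B 0xF6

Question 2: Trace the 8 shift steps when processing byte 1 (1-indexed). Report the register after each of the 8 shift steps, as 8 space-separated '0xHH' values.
Register before byte 1: 0x00
After XOR with byte 0x95: 0x95

Answer: 0x2D 0x5A 0xB4 0x6F 0xDE 0xBB 0x71 0xE2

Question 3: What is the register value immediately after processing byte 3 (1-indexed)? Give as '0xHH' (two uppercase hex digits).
Answer: 0x7D

Derivation:
After byte 1 (0x95): reg=0xE2
After byte 2 (0x45): reg=0x7C
After byte 3 (0x02): reg=0x7D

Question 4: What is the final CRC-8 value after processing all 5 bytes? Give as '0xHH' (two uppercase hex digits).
After byte 1 (0x95): reg=0xE2
After byte 2 (0x45): reg=0x7C
After byte 3 (0x02): reg=0x7D
After byte 4 (0x36): reg=0xF6
After byte 5 (0x92): reg=0x3B

Answer: 0x3B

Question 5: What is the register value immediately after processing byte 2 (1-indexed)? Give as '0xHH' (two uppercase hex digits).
After byte 1 (0x95): reg=0xE2
After byte 2 (0x45): reg=0x7C

Answer: 0x7C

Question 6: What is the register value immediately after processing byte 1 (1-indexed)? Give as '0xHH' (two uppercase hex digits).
Answer: 0xE2

Derivation:
After byte 1 (0x95): reg=0xE2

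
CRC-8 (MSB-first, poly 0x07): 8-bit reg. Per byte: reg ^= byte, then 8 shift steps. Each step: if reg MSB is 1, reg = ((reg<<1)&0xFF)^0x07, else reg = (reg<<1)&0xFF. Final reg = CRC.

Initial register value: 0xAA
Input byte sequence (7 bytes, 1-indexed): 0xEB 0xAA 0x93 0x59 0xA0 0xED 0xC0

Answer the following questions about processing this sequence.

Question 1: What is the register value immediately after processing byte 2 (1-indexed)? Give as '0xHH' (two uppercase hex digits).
After byte 1 (0xEB): reg=0xC0
After byte 2 (0xAA): reg=0x11

Answer: 0x11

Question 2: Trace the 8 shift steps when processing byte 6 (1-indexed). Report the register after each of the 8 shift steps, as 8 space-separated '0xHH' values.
Answer: 0xD7 0xA9 0x55 0xAA 0x53 0xA6 0x4B 0x96

Derivation:
After byte 1 (0xEB): reg=0xC0
After byte 2 (0xAA): reg=0x11
After byte 3 (0x93): reg=0x87
After byte 4 (0x59): reg=0x14
After byte 5 (0xA0): reg=0x05
Register before byte 6: 0x05
After XOR with byte 0xED: 0xE8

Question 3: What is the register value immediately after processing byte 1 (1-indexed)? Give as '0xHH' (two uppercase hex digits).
After byte 1 (0xEB): reg=0xC0

Answer: 0xC0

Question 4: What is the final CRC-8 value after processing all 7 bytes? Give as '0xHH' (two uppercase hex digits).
Answer: 0xA5

Derivation:
After byte 1 (0xEB): reg=0xC0
After byte 2 (0xAA): reg=0x11
After byte 3 (0x93): reg=0x87
After byte 4 (0x59): reg=0x14
After byte 5 (0xA0): reg=0x05
After byte 6 (0xED): reg=0x96
After byte 7 (0xC0): reg=0xA5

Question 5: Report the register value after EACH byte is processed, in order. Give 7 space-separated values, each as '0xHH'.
0xC0 0x11 0x87 0x14 0x05 0x96 0xA5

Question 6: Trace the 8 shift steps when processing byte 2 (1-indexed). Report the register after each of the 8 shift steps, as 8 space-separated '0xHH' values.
After byte 1 (0xEB): reg=0xC0
Register before byte 2: 0xC0
After XOR with byte 0xAA: 0x6A

Answer: 0xD4 0xAF 0x59 0xB2 0x63 0xC6 0x8B 0x11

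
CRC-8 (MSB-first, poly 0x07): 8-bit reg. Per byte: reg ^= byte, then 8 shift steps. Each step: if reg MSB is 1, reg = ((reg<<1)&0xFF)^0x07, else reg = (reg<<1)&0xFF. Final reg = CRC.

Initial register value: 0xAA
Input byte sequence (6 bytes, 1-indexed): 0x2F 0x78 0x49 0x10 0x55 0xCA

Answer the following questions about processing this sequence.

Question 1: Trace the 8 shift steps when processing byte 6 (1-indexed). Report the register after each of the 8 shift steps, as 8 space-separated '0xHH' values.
Answer: 0xEA 0xD3 0xA1 0x45 0x8A 0x13 0x26 0x4C

Derivation:
After byte 1 (0x2F): reg=0x92
After byte 2 (0x78): reg=0x98
After byte 3 (0x49): reg=0x39
After byte 4 (0x10): reg=0xDF
After byte 5 (0x55): reg=0xBF
Register before byte 6: 0xBF
After XOR with byte 0xCA: 0x75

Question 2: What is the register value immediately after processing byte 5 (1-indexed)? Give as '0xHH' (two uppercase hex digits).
After byte 1 (0x2F): reg=0x92
After byte 2 (0x78): reg=0x98
After byte 3 (0x49): reg=0x39
After byte 4 (0x10): reg=0xDF
After byte 5 (0x55): reg=0xBF

Answer: 0xBF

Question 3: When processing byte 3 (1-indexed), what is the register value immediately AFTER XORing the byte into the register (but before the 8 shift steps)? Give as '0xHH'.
Answer: 0xD1

Derivation:
Register before byte 3: 0x98
Byte 3: 0x49
0x98 XOR 0x49 = 0xD1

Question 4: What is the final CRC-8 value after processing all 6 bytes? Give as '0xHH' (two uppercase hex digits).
Answer: 0x4C

Derivation:
After byte 1 (0x2F): reg=0x92
After byte 2 (0x78): reg=0x98
After byte 3 (0x49): reg=0x39
After byte 4 (0x10): reg=0xDF
After byte 5 (0x55): reg=0xBF
After byte 6 (0xCA): reg=0x4C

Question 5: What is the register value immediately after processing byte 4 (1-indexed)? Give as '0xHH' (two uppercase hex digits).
After byte 1 (0x2F): reg=0x92
After byte 2 (0x78): reg=0x98
After byte 3 (0x49): reg=0x39
After byte 4 (0x10): reg=0xDF

Answer: 0xDF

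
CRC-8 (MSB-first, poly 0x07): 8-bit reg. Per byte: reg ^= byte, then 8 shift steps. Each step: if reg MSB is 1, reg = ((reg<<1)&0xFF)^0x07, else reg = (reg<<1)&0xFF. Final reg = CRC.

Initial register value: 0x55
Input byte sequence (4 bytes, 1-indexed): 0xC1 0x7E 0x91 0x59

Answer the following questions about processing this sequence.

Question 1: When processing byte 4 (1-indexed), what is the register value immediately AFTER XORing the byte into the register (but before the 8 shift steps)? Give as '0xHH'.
Register before byte 4: 0x88
Byte 4: 0x59
0x88 XOR 0x59 = 0xD1

Answer: 0xD1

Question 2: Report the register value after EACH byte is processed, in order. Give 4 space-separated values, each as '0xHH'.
0xE5 0xC8 0x88 0x39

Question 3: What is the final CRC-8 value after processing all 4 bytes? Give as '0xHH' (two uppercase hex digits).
After byte 1 (0xC1): reg=0xE5
After byte 2 (0x7E): reg=0xC8
After byte 3 (0x91): reg=0x88
After byte 4 (0x59): reg=0x39

Answer: 0x39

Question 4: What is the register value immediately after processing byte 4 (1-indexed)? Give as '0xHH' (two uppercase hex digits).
After byte 1 (0xC1): reg=0xE5
After byte 2 (0x7E): reg=0xC8
After byte 3 (0x91): reg=0x88
After byte 4 (0x59): reg=0x39

Answer: 0x39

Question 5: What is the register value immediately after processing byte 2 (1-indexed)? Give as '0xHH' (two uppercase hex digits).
After byte 1 (0xC1): reg=0xE5
After byte 2 (0x7E): reg=0xC8

Answer: 0xC8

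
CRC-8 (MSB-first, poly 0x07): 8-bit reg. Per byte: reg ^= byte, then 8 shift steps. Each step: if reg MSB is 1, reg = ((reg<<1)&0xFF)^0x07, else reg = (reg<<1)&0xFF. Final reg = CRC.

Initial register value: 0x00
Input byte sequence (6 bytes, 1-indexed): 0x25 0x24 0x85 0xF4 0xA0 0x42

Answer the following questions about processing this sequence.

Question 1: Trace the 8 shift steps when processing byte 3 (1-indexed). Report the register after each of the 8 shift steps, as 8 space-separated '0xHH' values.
After byte 1 (0x25): reg=0xFB
After byte 2 (0x24): reg=0x13
Register before byte 3: 0x13
After XOR with byte 0x85: 0x96

Answer: 0x2B 0x56 0xAC 0x5F 0xBE 0x7B 0xF6 0xEB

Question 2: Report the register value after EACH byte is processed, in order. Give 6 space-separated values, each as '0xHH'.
0xFB 0x13 0xEB 0x5D 0xFD 0x34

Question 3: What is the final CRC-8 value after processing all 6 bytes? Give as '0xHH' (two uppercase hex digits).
Answer: 0x34

Derivation:
After byte 1 (0x25): reg=0xFB
After byte 2 (0x24): reg=0x13
After byte 3 (0x85): reg=0xEB
After byte 4 (0xF4): reg=0x5D
After byte 5 (0xA0): reg=0xFD
After byte 6 (0x42): reg=0x34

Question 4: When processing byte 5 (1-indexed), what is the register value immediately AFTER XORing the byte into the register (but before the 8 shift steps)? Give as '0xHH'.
Register before byte 5: 0x5D
Byte 5: 0xA0
0x5D XOR 0xA0 = 0xFD

Answer: 0xFD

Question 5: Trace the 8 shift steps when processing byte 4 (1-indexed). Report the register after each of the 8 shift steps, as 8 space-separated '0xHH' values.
Answer: 0x3E 0x7C 0xF8 0xF7 0xE9 0xD5 0xAD 0x5D

Derivation:
After byte 1 (0x25): reg=0xFB
After byte 2 (0x24): reg=0x13
After byte 3 (0x85): reg=0xEB
Register before byte 4: 0xEB
After XOR with byte 0xF4: 0x1F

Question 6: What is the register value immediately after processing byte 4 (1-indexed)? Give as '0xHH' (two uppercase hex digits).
Answer: 0x5D

Derivation:
After byte 1 (0x25): reg=0xFB
After byte 2 (0x24): reg=0x13
After byte 3 (0x85): reg=0xEB
After byte 4 (0xF4): reg=0x5D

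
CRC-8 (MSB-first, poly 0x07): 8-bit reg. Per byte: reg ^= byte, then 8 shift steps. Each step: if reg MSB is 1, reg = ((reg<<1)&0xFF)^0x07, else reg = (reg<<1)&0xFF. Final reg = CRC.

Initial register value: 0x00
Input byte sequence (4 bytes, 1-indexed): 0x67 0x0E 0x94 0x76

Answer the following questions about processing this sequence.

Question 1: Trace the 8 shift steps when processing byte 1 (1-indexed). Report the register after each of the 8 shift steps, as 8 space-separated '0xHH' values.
Answer: 0xCE 0x9B 0x31 0x62 0xC4 0x8F 0x19 0x32

Derivation:
Register before byte 1: 0x00
After XOR with byte 0x67: 0x67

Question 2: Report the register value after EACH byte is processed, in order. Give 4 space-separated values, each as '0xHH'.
0x32 0xB4 0xE0 0xEB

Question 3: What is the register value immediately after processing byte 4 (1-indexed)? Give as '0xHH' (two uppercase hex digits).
After byte 1 (0x67): reg=0x32
After byte 2 (0x0E): reg=0xB4
After byte 3 (0x94): reg=0xE0
After byte 4 (0x76): reg=0xEB

Answer: 0xEB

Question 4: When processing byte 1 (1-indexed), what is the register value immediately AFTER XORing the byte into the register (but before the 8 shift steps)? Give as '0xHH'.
Answer: 0x67

Derivation:
Register before byte 1: 0x00
Byte 1: 0x67
0x00 XOR 0x67 = 0x67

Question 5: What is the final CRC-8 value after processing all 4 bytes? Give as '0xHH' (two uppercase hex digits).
Answer: 0xEB

Derivation:
After byte 1 (0x67): reg=0x32
After byte 2 (0x0E): reg=0xB4
After byte 3 (0x94): reg=0xE0
After byte 4 (0x76): reg=0xEB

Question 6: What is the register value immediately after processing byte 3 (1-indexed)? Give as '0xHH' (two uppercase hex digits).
Answer: 0xE0

Derivation:
After byte 1 (0x67): reg=0x32
After byte 2 (0x0E): reg=0xB4
After byte 3 (0x94): reg=0xE0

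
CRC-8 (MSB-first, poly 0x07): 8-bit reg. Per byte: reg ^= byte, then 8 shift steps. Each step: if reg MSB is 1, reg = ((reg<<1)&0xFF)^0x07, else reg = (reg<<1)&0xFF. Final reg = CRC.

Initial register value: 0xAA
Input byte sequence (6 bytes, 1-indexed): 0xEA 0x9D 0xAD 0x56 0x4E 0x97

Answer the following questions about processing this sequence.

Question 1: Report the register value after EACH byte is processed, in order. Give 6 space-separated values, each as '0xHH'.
0xC7 0x81 0xC4 0xF7 0x26 0x1E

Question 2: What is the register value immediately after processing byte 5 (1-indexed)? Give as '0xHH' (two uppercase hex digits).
Answer: 0x26

Derivation:
After byte 1 (0xEA): reg=0xC7
After byte 2 (0x9D): reg=0x81
After byte 3 (0xAD): reg=0xC4
After byte 4 (0x56): reg=0xF7
After byte 5 (0x4E): reg=0x26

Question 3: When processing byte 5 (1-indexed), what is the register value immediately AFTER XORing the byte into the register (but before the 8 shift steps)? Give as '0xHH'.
Answer: 0xB9

Derivation:
Register before byte 5: 0xF7
Byte 5: 0x4E
0xF7 XOR 0x4E = 0xB9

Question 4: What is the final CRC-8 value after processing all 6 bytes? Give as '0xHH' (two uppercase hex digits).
After byte 1 (0xEA): reg=0xC7
After byte 2 (0x9D): reg=0x81
After byte 3 (0xAD): reg=0xC4
After byte 4 (0x56): reg=0xF7
After byte 5 (0x4E): reg=0x26
After byte 6 (0x97): reg=0x1E

Answer: 0x1E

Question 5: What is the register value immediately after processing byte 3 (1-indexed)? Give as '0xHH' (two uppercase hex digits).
After byte 1 (0xEA): reg=0xC7
After byte 2 (0x9D): reg=0x81
After byte 3 (0xAD): reg=0xC4

Answer: 0xC4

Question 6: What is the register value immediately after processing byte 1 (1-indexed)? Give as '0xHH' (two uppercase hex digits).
After byte 1 (0xEA): reg=0xC7

Answer: 0xC7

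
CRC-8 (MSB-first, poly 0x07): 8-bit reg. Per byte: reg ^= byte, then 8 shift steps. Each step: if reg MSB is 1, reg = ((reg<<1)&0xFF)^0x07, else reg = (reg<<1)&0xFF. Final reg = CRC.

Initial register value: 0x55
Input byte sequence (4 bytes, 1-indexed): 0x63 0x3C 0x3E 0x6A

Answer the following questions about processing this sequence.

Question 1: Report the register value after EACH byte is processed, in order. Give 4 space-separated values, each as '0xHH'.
0x82 0x33 0x23 0xF8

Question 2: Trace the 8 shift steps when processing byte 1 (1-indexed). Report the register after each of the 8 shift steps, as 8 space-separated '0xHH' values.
Answer: 0x6C 0xD8 0xB7 0x69 0xD2 0xA3 0x41 0x82

Derivation:
Register before byte 1: 0x55
After XOR with byte 0x63: 0x36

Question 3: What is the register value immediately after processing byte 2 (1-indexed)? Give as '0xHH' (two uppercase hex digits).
After byte 1 (0x63): reg=0x82
After byte 2 (0x3C): reg=0x33

Answer: 0x33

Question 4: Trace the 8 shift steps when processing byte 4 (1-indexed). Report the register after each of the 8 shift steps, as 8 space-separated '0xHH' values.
Answer: 0x92 0x23 0x46 0x8C 0x1F 0x3E 0x7C 0xF8

Derivation:
After byte 1 (0x63): reg=0x82
After byte 2 (0x3C): reg=0x33
After byte 3 (0x3E): reg=0x23
Register before byte 4: 0x23
After XOR with byte 0x6A: 0x49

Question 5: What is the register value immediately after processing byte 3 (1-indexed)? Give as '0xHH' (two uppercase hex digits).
Answer: 0x23

Derivation:
After byte 1 (0x63): reg=0x82
After byte 2 (0x3C): reg=0x33
After byte 3 (0x3E): reg=0x23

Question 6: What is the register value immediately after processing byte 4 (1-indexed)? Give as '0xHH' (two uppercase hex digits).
Answer: 0xF8

Derivation:
After byte 1 (0x63): reg=0x82
After byte 2 (0x3C): reg=0x33
After byte 3 (0x3E): reg=0x23
After byte 4 (0x6A): reg=0xF8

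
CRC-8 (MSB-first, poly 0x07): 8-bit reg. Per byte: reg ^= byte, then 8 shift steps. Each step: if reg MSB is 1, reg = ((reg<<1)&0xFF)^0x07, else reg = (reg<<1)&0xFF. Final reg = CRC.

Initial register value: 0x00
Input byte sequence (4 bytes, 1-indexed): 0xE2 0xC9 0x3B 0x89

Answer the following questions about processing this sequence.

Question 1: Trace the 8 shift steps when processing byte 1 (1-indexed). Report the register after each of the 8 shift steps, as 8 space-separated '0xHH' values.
Register before byte 1: 0x00
After XOR with byte 0xE2: 0xE2

Answer: 0xC3 0x81 0x05 0x0A 0x14 0x28 0x50 0xA0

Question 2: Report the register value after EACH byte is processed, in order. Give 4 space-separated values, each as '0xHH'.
0xA0 0x18 0xE9 0x27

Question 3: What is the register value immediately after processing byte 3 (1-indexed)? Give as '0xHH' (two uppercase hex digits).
Answer: 0xE9

Derivation:
After byte 1 (0xE2): reg=0xA0
After byte 2 (0xC9): reg=0x18
After byte 3 (0x3B): reg=0xE9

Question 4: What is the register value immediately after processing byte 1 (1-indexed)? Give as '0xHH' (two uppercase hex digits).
After byte 1 (0xE2): reg=0xA0

Answer: 0xA0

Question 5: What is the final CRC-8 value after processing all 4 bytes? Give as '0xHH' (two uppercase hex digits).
After byte 1 (0xE2): reg=0xA0
After byte 2 (0xC9): reg=0x18
After byte 3 (0x3B): reg=0xE9
After byte 4 (0x89): reg=0x27

Answer: 0x27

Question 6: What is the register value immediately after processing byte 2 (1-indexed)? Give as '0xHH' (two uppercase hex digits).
Answer: 0x18

Derivation:
After byte 1 (0xE2): reg=0xA0
After byte 2 (0xC9): reg=0x18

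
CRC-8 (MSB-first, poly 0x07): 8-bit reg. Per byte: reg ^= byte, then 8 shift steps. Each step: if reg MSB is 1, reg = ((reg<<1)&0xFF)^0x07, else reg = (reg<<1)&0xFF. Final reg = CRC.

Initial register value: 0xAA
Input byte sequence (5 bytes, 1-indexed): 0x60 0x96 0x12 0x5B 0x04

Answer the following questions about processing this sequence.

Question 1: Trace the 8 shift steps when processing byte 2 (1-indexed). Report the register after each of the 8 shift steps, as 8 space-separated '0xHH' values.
After byte 1 (0x60): reg=0x78
Register before byte 2: 0x78
After XOR with byte 0x96: 0xEE

Answer: 0xDB 0xB1 0x65 0xCA 0x93 0x21 0x42 0x84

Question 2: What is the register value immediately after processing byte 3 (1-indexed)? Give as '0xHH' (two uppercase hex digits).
After byte 1 (0x60): reg=0x78
After byte 2 (0x96): reg=0x84
After byte 3 (0x12): reg=0xEB

Answer: 0xEB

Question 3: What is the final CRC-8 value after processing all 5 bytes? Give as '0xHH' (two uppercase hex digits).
Answer: 0x53

Derivation:
After byte 1 (0x60): reg=0x78
After byte 2 (0x96): reg=0x84
After byte 3 (0x12): reg=0xEB
After byte 4 (0x5B): reg=0x19
After byte 5 (0x04): reg=0x53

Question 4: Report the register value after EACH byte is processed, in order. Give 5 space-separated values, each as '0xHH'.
0x78 0x84 0xEB 0x19 0x53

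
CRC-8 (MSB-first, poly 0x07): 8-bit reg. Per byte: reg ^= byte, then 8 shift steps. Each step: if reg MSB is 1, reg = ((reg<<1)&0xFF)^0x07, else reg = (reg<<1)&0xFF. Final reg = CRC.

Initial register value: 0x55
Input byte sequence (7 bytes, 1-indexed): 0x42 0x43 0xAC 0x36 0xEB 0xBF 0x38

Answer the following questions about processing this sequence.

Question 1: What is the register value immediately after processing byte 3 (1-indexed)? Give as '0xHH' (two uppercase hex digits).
Answer: 0x9D

Derivation:
After byte 1 (0x42): reg=0x65
After byte 2 (0x43): reg=0xF2
After byte 3 (0xAC): reg=0x9D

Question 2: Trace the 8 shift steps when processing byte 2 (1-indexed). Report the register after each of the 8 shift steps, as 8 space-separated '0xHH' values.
Answer: 0x4C 0x98 0x37 0x6E 0xDC 0xBF 0x79 0xF2

Derivation:
After byte 1 (0x42): reg=0x65
Register before byte 2: 0x65
After XOR with byte 0x43: 0x26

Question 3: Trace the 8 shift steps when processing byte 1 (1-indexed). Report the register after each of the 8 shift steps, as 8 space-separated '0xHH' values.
Answer: 0x2E 0x5C 0xB8 0x77 0xEE 0xDB 0xB1 0x65

Derivation:
Register before byte 1: 0x55
After XOR with byte 0x42: 0x17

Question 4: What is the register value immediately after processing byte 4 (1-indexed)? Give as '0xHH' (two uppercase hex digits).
Answer: 0x58

Derivation:
After byte 1 (0x42): reg=0x65
After byte 2 (0x43): reg=0xF2
After byte 3 (0xAC): reg=0x9D
After byte 4 (0x36): reg=0x58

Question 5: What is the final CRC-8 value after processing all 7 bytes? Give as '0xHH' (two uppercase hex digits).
After byte 1 (0x42): reg=0x65
After byte 2 (0x43): reg=0xF2
After byte 3 (0xAC): reg=0x9D
After byte 4 (0x36): reg=0x58
After byte 5 (0xEB): reg=0x10
After byte 6 (0xBF): reg=0x44
After byte 7 (0x38): reg=0x73

Answer: 0x73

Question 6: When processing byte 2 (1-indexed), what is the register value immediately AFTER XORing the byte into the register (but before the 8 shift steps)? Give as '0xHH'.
Answer: 0x26

Derivation:
Register before byte 2: 0x65
Byte 2: 0x43
0x65 XOR 0x43 = 0x26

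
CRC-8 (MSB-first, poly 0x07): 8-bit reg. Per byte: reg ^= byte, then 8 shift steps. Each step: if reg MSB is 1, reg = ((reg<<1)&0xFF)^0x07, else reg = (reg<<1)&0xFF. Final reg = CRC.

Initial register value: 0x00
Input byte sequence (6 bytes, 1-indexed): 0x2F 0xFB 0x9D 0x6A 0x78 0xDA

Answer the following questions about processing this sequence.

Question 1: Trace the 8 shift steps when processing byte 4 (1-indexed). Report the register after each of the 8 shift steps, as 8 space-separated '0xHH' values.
Answer: 0x6E 0xDC 0xBF 0x79 0xF2 0xE3 0xC1 0x85

Derivation:
After byte 1 (0x2F): reg=0xCD
After byte 2 (0xFB): reg=0x82
After byte 3 (0x9D): reg=0x5D
Register before byte 4: 0x5D
After XOR with byte 0x6A: 0x37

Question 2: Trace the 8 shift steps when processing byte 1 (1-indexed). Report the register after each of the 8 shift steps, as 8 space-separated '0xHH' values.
Register before byte 1: 0x00
After XOR with byte 0x2F: 0x2F

Answer: 0x5E 0xBC 0x7F 0xFE 0xFB 0xF1 0xE5 0xCD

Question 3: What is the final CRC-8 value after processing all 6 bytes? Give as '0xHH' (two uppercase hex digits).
Answer: 0xF5

Derivation:
After byte 1 (0x2F): reg=0xCD
After byte 2 (0xFB): reg=0x82
After byte 3 (0x9D): reg=0x5D
After byte 4 (0x6A): reg=0x85
After byte 5 (0x78): reg=0xFD
After byte 6 (0xDA): reg=0xF5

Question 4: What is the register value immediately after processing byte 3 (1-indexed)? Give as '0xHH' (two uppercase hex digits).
After byte 1 (0x2F): reg=0xCD
After byte 2 (0xFB): reg=0x82
After byte 3 (0x9D): reg=0x5D

Answer: 0x5D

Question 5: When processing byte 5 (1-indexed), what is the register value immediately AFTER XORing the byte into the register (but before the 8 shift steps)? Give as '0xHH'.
Register before byte 5: 0x85
Byte 5: 0x78
0x85 XOR 0x78 = 0xFD

Answer: 0xFD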